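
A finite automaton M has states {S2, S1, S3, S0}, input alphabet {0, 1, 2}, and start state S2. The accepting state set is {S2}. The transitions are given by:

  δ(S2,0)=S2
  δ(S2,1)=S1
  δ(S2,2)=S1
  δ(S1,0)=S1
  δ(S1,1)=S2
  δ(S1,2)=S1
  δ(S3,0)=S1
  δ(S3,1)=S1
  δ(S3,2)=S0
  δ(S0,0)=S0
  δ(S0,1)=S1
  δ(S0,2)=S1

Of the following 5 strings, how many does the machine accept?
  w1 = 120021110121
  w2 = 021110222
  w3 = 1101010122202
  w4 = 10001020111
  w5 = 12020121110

w1:
  start at S2
  read '1': S2 → S1
  read '2': S1 → S1
  read '0': S1 → S1
  read '0': S1 → S1
  read '2': S1 → S1
  read '1': S1 → S2
  read '1': S2 → S1
  read '1': S1 → S2
  read '0': S2 → S2
  read '1': S2 → S1
  read '2': S1 → S1
  read '1': S1 → S2
  end S2, accepted
w2:
  start at S2
  read '0': S2 → S2
  read '2': S2 → S1
  read '1': S1 → S2
  read '1': S2 → S1
  read '1': S1 → S2
  read '0': S2 → S2
  read '2': S2 → S1
  read '2': S1 → S1
  read '2': S1 → S1
  end S1, rejected
w3:
  start at S2
  read '1': S2 → S1
  read '1': S1 → S2
  read '0': S2 → S2
  read '1': S2 → S1
  read '0': S1 → S1
  read '1': S1 → S2
  read '0': S2 → S2
  read '1': S2 → S1
  read '2': S1 → S1
  read '2': S1 → S1
  read '2': S1 → S1
  read '0': S1 → S1
  read '2': S1 → S1
  end S1, rejected
w4:
  start at S2
  read '1': S2 → S1
  read '0': S1 → S1
  read '0': S1 → S1
  read '0': S1 → S1
  read '1': S1 → S2
  read '0': S2 → S2
  read '2': S2 → S1
  read '0': S1 → S1
  read '1': S1 → S2
  read '1': S2 → S1
  read '1': S1 → S2
  end S2, accepted
w5:
  start at S2
  read '1': S2 → S1
  read '2': S1 → S1
  read '0': S1 → S1
  read '2': S1 → S1
  read '0': S1 → S1
  read '1': S1 → S2
  read '2': S2 → S1
  read '1': S1 → S2
  read '1': S2 → S1
  read '1': S1 → S2
  read '0': S2 → S2
  end S2, accepted

3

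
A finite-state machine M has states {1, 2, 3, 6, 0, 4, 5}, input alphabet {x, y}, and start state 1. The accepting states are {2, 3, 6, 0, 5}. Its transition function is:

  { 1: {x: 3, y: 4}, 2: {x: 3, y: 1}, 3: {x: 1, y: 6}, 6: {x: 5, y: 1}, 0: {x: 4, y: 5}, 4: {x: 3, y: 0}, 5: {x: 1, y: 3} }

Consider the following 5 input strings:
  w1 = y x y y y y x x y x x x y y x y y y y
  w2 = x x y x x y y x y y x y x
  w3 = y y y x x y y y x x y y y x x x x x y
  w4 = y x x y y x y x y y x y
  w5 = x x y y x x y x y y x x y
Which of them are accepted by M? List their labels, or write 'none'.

w1: Trace: 1 -y-> 4 -x-> 3 -y-> 6 -y-> 1 -y-> 4 -y-> 0 -x-> 4 -x-> 3 -y-> 6 -x-> 5 -x-> 1 -x-> 3 -y-> 6 -y-> 1 -x-> 3 -y-> 6 -y-> 1 -y-> 4 -y-> 0  → end 0, accepted
w2: Trace: 1 -x-> 3 -x-> 1 -y-> 4 -x-> 3 -x-> 1 -y-> 4 -y-> 0 -x-> 4 -y-> 0 -y-> 5 -x-> 1 -y-> 4 -x-> 3  → end 3, accepted
w3: Trace: 1 -y-> 4 -y-> 0 -y-> 5 -x-> 1 -x-> 3 -y-> 6 -y-> 1 -y-> 4 -x-> 3 -x-> 1 -y-> 4 -y-> 0 -y-> 5 -x-> 1 -x-> 3 -x-> 1 -x-> 3 -x-> 1 -y-> 4  → end 4, rejected
w4: Trace: 1 -y-> 4 -x-> 3 -x-> 1 -y-> 4 -y-> 0 -x-> 4 -y-> 0 -x-> 4 -y-> 0 -y-> 5 -x-> 1 -y-> 4  → end 4, rejected
w5: Trace: 1 -x-> 3 -x-> 1 -y-> 4 -y-> 0 -x-> 4 -x-> 3 -y-> 6 -x-> 5 -y-> 3 -y-> 6 -x-> 5 -x-> 1 -y-> 4  → end 4, rejected

w1, w2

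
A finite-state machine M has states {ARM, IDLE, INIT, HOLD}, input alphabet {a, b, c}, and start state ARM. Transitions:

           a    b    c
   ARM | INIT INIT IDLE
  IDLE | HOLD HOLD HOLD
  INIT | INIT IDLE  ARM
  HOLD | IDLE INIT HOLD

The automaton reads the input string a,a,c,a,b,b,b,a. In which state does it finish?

INIT

Trace: ARM -a-> INIT -a-> INIT -c-> ARM -a-> INIT -b-> IDLE -b-> HOLD -b-> INIT -a-> INIT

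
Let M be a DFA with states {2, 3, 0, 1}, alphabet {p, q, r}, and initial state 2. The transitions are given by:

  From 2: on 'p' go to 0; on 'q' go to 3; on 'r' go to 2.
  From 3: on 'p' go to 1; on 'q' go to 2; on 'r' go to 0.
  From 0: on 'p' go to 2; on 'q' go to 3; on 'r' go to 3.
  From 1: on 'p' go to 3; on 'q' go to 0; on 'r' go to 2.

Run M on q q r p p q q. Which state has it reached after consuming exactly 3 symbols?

start at 2
read 'q': 2 → 3
read 'q': 3 → 2
read 'r': 2 → 2
After 3 symbols: 2.

2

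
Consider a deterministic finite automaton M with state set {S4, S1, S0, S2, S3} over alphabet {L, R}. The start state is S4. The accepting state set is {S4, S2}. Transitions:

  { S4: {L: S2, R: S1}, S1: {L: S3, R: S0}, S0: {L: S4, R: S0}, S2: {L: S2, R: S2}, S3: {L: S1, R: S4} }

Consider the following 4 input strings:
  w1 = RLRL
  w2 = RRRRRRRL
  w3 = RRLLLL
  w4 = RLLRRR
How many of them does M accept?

3

w1: Trace: S4 -R-> S1 -L-> S3 -R-> S4 -L-> S2  → end S2, accepted
w2: Trace: S4 -R-> S1 -R-> S0 -R-> S0 -R-> S0 -R-> S0 -R-> S0 -R-> S0 -L-> S4  → end S4, accepted
w3: Trace: S4 -R-> S1 -R-> S0 -L-> S4 -L-> S2 -L-> S2 -L-> S2  → end S2, accepted
w4: Trace: S4 -R-> S1 -L-> S3 -L-> S1 -R-> S0 -R-> S0 -R-> S0  → end S0, rejected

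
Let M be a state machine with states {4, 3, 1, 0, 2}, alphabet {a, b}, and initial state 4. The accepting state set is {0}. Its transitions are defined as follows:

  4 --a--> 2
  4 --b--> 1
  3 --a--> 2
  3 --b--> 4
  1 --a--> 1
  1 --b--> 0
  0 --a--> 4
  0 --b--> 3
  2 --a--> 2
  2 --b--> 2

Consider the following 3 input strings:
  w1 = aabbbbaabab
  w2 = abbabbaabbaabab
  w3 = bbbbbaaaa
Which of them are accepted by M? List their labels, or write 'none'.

w1: Trace: 4 -a-> 2 -a-> 2 -b-> 2 -b-> 2 -b-> 2 -b-> 2 -a-> 2 -a-> 2 -b-> 2 -a-> 2 -b-> 2  → end 2, rejected
w2: Trace: 4 -a-> 2 -b-> 2 -b-> 2 -a-> 2 -b-> 2 -b-> 2 -a-> 2 -a-> 2 -b-> 2 -b-> 2 -a-> 2 -a-> 2 -b-> 2 -a-> 2 -b-> 2  → end 2, rejected
w3: Trace: 4 -b-> 1 -b-> 0 -b-> 3 -b-> 4 -b-> 1 -a-> 1 -a-> 1 -a-> 1 -a-> 1  → end 1, rejected

none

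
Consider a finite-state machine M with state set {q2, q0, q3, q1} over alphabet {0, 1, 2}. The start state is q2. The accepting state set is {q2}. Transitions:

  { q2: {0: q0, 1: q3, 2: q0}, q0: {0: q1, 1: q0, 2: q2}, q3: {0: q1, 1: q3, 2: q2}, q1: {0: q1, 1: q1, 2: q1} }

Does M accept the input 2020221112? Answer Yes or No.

Trace: q2 -2-> q0 -0-> q1 -2-> q1 -0-> q1 -2-> q1 -2-> q1 -1-> q1 -1-> q1 -1-> q1 -2-> q1
End state q1 is not accepting.

No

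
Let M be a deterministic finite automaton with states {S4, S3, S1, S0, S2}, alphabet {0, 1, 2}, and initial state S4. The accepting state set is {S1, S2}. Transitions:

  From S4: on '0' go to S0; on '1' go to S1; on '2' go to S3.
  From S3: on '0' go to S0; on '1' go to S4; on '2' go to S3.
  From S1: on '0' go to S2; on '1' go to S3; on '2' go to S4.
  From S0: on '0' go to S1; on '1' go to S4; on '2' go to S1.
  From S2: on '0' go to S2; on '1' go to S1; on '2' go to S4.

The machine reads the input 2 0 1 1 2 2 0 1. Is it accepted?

S4 → S3 → S0 → S4 → S1 → S4 → S3 → S0 → S4
End state S4 is not accepting.

No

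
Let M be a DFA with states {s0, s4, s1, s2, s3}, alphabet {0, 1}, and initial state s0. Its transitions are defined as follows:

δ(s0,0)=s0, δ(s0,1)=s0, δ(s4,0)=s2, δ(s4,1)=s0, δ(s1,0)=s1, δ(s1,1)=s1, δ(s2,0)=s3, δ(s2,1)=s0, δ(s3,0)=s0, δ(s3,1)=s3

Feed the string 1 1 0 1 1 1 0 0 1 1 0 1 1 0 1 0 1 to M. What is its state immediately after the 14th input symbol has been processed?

s0 → s0 → s0 → s0 → s0 → s0 → s0 → s0 → s0 → s0 → s0 → s0 → s0 → s0 → s0
After 14 symbols: s0.

s0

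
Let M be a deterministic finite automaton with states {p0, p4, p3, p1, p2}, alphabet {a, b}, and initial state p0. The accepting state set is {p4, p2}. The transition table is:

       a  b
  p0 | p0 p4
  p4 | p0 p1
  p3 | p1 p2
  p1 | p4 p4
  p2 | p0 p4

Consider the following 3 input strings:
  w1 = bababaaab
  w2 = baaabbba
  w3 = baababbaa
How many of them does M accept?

w1: p0 → p4 → p0 → p4 → p0 → p4 → p0 → p0 → p0 → p4  → end p4, accepted
w2: p0 → p4 → p0 → p0 → p0 → p4 → p1 → p4 → p0  → end p0, rejected
w3: p0 → p4 → p0 → p0 → p4 → p0 → p4 → p1 → p4 → p0  → end p0, rejected

1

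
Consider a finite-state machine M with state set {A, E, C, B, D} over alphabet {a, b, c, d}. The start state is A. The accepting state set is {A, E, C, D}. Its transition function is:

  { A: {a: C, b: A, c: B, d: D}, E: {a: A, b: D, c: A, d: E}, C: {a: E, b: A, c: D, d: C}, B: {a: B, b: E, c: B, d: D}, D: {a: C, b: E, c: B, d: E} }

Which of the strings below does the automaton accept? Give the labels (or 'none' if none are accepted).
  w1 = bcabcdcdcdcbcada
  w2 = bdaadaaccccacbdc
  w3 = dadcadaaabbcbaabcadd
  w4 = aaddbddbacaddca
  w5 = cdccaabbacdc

w1, w2, w3, w4, w5

w1: A → A → B → B → E → A → D → B → D → B → D → B → E → A → C → C → E  → end E, accepted
w2: A → A → D → C → E → E → A → C → D → B → B → B → B → B → E → E → A  → end A, accepted
w3: A → D → C → C → D → C → C → E → A → C → A → A → B → E → A → C → A → B → B → D → E  → end E, accepted
w4: A → C → E → E → E → D → E → E → D → C → D → C → C → C → D → C  → end C, accepted
w5: A → B → D → B → B → B → B → E → D → C → D → E → A  → end A, accepted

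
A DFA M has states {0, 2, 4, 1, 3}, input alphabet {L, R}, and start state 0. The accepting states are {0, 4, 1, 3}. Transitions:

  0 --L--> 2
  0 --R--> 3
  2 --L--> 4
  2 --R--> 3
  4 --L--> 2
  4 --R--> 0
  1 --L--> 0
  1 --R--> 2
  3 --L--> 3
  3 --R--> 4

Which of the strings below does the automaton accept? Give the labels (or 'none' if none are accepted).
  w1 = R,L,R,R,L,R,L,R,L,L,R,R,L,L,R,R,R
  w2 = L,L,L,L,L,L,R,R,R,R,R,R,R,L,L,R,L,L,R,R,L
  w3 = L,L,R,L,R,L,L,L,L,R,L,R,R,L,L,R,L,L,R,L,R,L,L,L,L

w1: Trace: 0 -R-> 3 -L-> 3 -R-> 4 -R-> 0 -L-> 2 -R-> 3 -L-> 3 -R-> 4 -L-> 2 -L-> 4 -R-> 0 -R-> 3 -L-> 3 -L-> 3 -R-> 4 -R-> 0 -R-> 3  → end 3, accepted
w2: Trace: 0 -L-> 2 -L-> 4 -L-> 2 -L-> 4 -L-> 2 -L-> 4 -R-> 0 -R-> 3 -R-> 4 -R-> 0 -R-> 3 -R-> 4 -R-> 0 -L-> 2 -L-> 4 -R-> 0 -L-> 2 -L-> 4 -R-> 0 -R-> 3 -L-> 3  → end 3, accepted
w3: Trace: 0 -L-> 2 -L-> 4 -R-> 0 -L-> 2 -R-> 3 -L-> 3 -L-> 3 -L-> 3 -L-> 3 -R-> 4 -L-> 2 -R-> 3 -R-> 4 -L-> 2 -L-> 4 -R-> 0 -L-> 2 -L-> 4 -R-> 0 -L-> 2 -R-> 3 -L-> 3 -L-> 3 -L-> 3 -L-> 3  → end 3, accepted

w1, w2, w3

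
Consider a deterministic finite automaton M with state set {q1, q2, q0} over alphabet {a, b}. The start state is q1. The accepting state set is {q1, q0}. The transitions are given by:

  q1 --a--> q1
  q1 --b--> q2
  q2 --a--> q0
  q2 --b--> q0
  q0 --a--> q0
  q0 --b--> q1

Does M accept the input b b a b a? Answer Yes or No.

q1 → q2 → q0 → q0 → q1 → q1
End state q1 is accepting.

Yes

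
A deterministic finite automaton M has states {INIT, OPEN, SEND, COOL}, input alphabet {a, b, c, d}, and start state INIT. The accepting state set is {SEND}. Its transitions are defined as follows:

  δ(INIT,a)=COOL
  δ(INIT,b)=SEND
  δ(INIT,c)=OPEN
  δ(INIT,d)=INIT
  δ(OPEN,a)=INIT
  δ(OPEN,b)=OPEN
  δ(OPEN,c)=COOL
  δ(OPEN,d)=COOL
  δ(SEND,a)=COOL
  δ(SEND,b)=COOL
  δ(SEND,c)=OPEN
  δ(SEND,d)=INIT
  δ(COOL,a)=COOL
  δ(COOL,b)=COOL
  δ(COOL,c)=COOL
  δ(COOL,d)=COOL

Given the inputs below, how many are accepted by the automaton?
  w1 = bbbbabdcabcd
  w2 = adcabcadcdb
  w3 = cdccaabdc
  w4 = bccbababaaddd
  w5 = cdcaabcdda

0

w1:
  start at INIT
  read 'b': INIT → SEND
  read 'b': SEND → COOL
  read 'b': COOL → COOL
  read 'b': COOL → COOL
  read 'a': COOL → COOL
  read 'b': COOL → COOL
  read 'd': COOL → COOL
  read 'c': COOL → COOL
  read 'a': COOL → COOL
  read 'b': COOL → COOL
  read 'c': COOL → COOL
  read 'd': COOL → COOL
  end COOL, rejected
w2:
  start at INIT
  read 'a': INIT → COOL
  read 'd': COOL → COOL
  read 'c': COOL → COOL
  read 'a': COOL → COOL
  read 'b': COOL → COOL
  read 'c': COOL → COOL
  read 'a': COOL → COOL
  read 'd': COOL → COOL
  read 'c': COOL → COOL
  read 'd': COOL → COOL
  read 'b': COOL → COOL
  end COOL, rejected
w3:
  start at INIT
  read 'c': INIT → OPEN
  read 'd': OPEN → COOL
  read 'c': COOL → COOL
  read 'c': COOL → COOL
  read 'a': COOL → COOL
  read 'a': COOL → COOL
  read 'b': COOL → COOL
  read 'd': COOL → COOL
  read 'c': COOL → COOL
  end COOL, rejected
w4:
  start at INIT
  read 'b': INIT → SEND
  read 'c': SEND → OPEN
  read 'c': OPEN → COOL
  read 'b': COOL → COOL
  read 'a': COOL → COOL
  read 'b': COOL → COOL
  read 'a': COOL → COOL
  read 'b': COOL → COOL
  read 'a': COOL → COOL
  read 'a': COOL → COOL
  read 'd': COOL → COOL
  read 'd': COOL → COOL
  read 'd': COOL → COOL
  end COOL, rejected
w5:
  start at INIT
  read 'c': INIT → OPEN
  read 'd': OPEN → COOL
  read 'c': COOL → COOL
  read 'a': COOL → COOL
  read 'a': COOL → COOL
  read 'b': COOL → COOL
  read 'c': COOL → COOL
  read 'd': COOL → COOL
  read 'd': COOL → COOL
  read 'a': COOL → COOL
  end COOL, rejected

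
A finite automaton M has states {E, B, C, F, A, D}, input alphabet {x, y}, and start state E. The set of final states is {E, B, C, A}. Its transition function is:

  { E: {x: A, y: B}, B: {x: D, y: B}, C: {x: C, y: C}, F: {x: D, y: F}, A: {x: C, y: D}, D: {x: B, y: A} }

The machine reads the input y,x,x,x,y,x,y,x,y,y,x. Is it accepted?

Yes

start at E
read 'y': E → B
read 'x': B → D
read 'x': D → B
read 'x': B → D
read 'y': D → A
read 'x': A → C
read 'y': C → C
read 'x': C → C
read 'y': C → C
read 'y': C → C
read 'x': C → C
End state C is accepting.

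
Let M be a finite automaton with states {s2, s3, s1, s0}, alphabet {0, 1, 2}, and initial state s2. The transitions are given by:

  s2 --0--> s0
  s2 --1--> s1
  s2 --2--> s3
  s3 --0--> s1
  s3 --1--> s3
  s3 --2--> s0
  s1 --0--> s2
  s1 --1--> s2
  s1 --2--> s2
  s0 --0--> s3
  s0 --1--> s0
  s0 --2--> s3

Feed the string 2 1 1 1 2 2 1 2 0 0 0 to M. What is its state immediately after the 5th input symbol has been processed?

start at s2
read '2': s2 → s3
read '1': s3 → s3
read '1': s3 → s3
read '1': s3 → s3
read '2': s3 → s0
After 5 symbols: s0.

s0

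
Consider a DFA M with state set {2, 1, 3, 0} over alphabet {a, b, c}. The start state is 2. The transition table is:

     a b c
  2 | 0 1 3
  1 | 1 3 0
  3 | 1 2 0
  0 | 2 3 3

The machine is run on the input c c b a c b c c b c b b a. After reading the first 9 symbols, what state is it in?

Trace: 2 -c-> 3 -c-> 0 -b-> 3 -a-> 1 -c-> 0 -b-> 3 -c-> 0 -c-> 3 -b-> 2
After 9 symbols: 2.

2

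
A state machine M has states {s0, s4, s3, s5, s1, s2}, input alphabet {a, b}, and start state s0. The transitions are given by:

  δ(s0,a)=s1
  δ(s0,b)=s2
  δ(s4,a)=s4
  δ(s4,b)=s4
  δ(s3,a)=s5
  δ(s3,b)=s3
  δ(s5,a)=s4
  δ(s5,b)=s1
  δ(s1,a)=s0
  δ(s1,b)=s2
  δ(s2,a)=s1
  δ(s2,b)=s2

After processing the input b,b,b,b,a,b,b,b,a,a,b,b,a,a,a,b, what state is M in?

s0 → s2 → s2 → s2 → s2 → s1 → s2 → s2 → s2 → s1 → s0 → s2 → s2 → s1 → s0 → s1 → s2

s2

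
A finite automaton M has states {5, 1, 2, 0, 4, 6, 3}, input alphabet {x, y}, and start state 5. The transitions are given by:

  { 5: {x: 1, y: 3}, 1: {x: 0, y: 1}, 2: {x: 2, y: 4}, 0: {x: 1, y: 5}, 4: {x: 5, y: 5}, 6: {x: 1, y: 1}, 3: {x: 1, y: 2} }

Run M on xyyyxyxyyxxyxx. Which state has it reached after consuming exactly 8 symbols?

1

start at 5
read 'x': 5 → 1
read 'y': 1 → 1
read 'y': 1 → 1
read 'y': 1 → 1
read 'x': 1 → 0
read 'y': 0 → 5
read 'x': 5 → 1
read 'y': 1 → 1
After 8 symbols: 1.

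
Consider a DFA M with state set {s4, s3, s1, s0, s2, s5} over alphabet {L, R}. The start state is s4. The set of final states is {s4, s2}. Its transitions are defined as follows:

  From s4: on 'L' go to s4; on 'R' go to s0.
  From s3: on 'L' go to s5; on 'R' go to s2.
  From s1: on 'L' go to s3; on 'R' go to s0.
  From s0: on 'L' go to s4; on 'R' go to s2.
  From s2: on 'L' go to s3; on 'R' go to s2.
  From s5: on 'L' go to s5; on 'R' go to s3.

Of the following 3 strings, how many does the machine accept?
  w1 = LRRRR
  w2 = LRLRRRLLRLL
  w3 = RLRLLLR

1

w1:
  start at s4
  read 'L': s4 → s4
  read 'R': s4 → s0
  read 'R': s0 → s2
  read 'R': s2 → s2
  read 'R': s2 → s2
  end s2, accepted
w2:
  start at s4
  read 'L': s4 → s4
  read 'R': s4 → s0
  read 'L': s0 → s4
  read 'R': s4 → s0
  read 'R': s0 → s2
  read 'R': s2 → s2
  read 'L': s2 → s3
  read 'L': s3 → s5
  read 'R': s5 → s3
  read 'L': s3 → s5
  read 'L': s5 → s5
  end s5, rejected
w3:
  start at s4
  read 'R': s4 → s0
  read 'L': s0 → s4
  read 'R': s4 → s0
  read 'L': s0 → s4
  read 'L': s4 → s4
  read 'L': s4 → s4
  read 'R': s4 → s0
  end s0, rejected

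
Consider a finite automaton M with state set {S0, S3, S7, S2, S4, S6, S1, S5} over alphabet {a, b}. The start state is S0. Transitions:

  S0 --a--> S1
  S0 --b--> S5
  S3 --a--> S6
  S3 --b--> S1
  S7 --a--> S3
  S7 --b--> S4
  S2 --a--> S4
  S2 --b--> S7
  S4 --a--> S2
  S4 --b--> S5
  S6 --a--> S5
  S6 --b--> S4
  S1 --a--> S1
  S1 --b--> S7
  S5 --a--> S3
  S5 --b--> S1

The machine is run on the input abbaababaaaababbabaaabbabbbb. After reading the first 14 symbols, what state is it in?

Trace: S0 -a-> S1 -b-> S7 -b-> S4 -a-> S2 -a-> S4 -b-> S5 -a-> S3 -b-> S1 -a-> S1 -a-> S1 -a-> S1 -a-> S1 -b-> S7 -a-> S3
After 14 symbols: S3.

S3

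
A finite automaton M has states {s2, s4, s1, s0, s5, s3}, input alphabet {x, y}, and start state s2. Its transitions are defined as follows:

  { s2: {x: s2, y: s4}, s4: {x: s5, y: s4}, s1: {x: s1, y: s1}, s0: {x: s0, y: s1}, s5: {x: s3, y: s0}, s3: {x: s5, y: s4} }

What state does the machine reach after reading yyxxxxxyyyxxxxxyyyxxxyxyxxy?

Trace: s2 -y-> s4 -y-> s4 -x-> s5 -x-> s3 -x-> s5 -x-> s3 -x-> s5 -y-> s0 -y-> s1 -y-> s1 -x-> s1 -x-> s1 -x-> s1 -x-> s1 -x-> s1 -y-> s1 -y-> s1 -y-> s1 -x-> s1 -x-> s1 -x-> s1 -y-> s1 -x-> s1 -y-> s1 -x-> s1 -x-> s1 -y-> s1

s1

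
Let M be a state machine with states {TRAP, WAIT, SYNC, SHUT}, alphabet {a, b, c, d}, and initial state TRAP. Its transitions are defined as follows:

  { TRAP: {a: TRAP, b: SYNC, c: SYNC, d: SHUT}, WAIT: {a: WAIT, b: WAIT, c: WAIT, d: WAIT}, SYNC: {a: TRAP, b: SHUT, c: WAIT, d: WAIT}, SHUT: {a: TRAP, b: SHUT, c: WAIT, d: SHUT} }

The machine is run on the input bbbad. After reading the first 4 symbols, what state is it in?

TRAP

Trace: TRAP -b-> SYNC -b-> SHUT -b-> SHUT -a-> TRAP
After 4 symbols: TRAP.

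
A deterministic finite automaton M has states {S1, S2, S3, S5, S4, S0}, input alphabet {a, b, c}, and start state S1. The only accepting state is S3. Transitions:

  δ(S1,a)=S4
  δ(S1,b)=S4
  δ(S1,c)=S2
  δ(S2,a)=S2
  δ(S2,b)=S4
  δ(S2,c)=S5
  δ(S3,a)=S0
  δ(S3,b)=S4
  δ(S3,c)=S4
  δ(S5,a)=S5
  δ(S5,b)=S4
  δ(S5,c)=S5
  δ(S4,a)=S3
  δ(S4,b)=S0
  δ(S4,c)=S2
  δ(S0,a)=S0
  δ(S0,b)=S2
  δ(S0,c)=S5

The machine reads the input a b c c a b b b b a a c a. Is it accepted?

No

start at S1
read 'a': S1 → S4
read 'b': S4 → S0
read 'c': S0 → S5
read 'c': S5 → S5
read 'a': S5 → S5
read 'b': S5 → S4
read 'b': S4 → S0
read 'b': S0 → S2
read 'b': S2 → S4
read 'a': S4 → S3
read 'a': S3 → S0
read 'c': S0 → S5
read 'a': S5 → S5
End state S5 is not accepting.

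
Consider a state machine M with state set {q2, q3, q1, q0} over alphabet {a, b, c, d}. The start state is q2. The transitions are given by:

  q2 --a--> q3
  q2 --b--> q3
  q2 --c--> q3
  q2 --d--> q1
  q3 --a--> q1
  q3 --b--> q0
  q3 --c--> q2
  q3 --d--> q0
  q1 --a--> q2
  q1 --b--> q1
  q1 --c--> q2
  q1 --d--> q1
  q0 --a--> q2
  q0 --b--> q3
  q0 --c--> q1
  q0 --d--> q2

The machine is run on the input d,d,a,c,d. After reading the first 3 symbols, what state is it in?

q2

start at q2
read 'd': q2 → q1
read 'd': q1 → q1
read 'a': q1 → q2
After 3 symbols: q2.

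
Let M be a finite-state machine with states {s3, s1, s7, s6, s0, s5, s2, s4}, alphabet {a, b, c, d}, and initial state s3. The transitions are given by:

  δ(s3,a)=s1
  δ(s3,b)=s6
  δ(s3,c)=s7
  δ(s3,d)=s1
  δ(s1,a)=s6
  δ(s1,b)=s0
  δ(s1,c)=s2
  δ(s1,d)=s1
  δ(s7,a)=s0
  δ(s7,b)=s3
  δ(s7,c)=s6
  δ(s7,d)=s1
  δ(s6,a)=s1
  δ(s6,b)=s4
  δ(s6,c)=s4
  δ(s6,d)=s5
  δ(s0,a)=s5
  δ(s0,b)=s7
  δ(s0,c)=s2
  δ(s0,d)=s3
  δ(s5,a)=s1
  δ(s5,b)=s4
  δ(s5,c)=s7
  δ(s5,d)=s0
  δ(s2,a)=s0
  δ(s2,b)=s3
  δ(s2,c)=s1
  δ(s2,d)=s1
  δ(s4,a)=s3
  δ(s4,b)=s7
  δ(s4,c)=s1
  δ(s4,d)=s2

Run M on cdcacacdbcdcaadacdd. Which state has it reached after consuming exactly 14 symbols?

s5

Trace: s3 -c-> s7 -d-> s1 -c-> s2 -a-> s0 -c-> s2 -a-> s0 -c-> s2 -d-> s1 -b-> s0 -c-> s2 -d-> s1 -c-> s2 -a-> s0 -a-> s5
After 14 symbols: s5.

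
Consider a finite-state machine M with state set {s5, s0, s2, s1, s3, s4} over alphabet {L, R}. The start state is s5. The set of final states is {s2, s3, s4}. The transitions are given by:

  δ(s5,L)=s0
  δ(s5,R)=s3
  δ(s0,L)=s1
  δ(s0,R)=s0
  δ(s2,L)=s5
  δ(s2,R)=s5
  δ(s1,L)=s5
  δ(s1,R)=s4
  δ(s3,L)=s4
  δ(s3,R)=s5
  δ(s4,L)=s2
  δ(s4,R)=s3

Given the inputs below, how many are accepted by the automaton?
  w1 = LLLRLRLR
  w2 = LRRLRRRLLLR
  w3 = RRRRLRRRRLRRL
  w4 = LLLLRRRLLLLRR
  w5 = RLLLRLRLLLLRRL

w1:
  start at s5
  read 'L': s5 → s0
  read 'L': s0 → s1
  read 'L': s1 → s5
  read 'R': s5 → s3
  read 'L': s3 → s4
  read 'R': s4 → s3
  read 'L': s3 → s4
  read 'R': s4 → s3
  end s3, accepted
w2:
  start at s5
  read 'L': s5 → s0
  read 'R': s0 → s0
  read 'R': s0 → s0
  read 'L': s0 → s1
  read 'R': s1 → s4
  read 'R': s4 → s3
  read 'R': s3 → s5
  read 'L': s5 → s0
  read 'L': s0 → s1
  read 'L': s1 → s5
  read 'R': s5 → s3
  end s3, accepted
w3:
  start at s5
  read 'R': s5 → s3
  read 'R': s3 → s5
  read 'R': s5 → s3
  read 'R': s3 → s5
  read 'L': s5 → s0
  read 'R': s0 → s0
  read 'R': s0 → s0
  read 'R': s0 → s0
  read 'R': s0 → s0
  read 'L': s0 → s1
  read 'R': s1 → s4
  read 'R': s4 → s3
  read 'L': s3 → s4
  end s4, accepted
w4:
  start at s5
  read 'L': s5 → s0
  read 'L': s0 → s1
  read 'L': s1 → s5
  read 'L': s5 → s0
  read 'R': s0 → s0
  read 'R': s0 → s0
  read 'R': s0 → s0
  read 'L': s0 → s1
  read 'L': s1 → s5
  read 'L': s5 → s0
  read 'L': s0 → s1
  read 'R': s1 → s4
  read 'R': s4 → s3
  end s3, accepted
w5:
  start at s5
  read 'R': s5 → s3
  read 'L': s3 → s4
  read 'L': s4 → s2
  read 'L': s2 → s5
  read 'R': s5 → s3
  read 'L': s3 → s4
  read 'R': s4 → s3
  read 'L': s3 → s4
  read 'L': s4 → s2
  read 'L': s2 → s5
  read 'L': s5 → s0
  read 'R': s0 → s0
  read 'R': s0 → s0
  read 'L': s0 → s1
  end s1, rejected

4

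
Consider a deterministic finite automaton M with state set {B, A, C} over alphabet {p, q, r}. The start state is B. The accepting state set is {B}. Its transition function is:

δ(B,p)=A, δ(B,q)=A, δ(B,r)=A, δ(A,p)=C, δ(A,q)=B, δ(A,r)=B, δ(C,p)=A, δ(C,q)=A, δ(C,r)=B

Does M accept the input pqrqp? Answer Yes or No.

Trace: B -p-> A -q-> B -r-> A -q-> B -p-> A
End state A is not accepting.

No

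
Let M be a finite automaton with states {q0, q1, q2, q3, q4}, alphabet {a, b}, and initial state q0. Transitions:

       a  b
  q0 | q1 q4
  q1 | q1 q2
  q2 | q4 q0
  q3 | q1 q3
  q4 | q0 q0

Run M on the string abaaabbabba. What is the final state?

Trace: q0 -a-> q1 -b-> q2 -a-> q4 -a-> q0 -a-> q1 -b-> q2 -b-> q0 -a-> q1 -b-> q2 -b-> q0 -a-> q1

q1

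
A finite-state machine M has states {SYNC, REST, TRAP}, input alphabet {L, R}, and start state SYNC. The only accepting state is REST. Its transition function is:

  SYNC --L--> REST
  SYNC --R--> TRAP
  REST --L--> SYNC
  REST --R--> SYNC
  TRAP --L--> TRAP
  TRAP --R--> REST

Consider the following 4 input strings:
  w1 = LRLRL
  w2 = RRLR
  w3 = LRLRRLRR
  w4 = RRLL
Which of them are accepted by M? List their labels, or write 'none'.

w1: SYNC → REST → SYNC → REST → SYNC → REST  → end REST, accepted
w2: SYNC → TRAP → REST → SYNC → TRAP  → end TRAP, rejected
w3: SYNC → REST → SYNC → REST → SYNC → TRAP → TRAP → REST → SYNC  → end SYNC, rejected
w4: SYNC → TRAP → REST → SYNC → REST  → end REST, accepted

w1, w4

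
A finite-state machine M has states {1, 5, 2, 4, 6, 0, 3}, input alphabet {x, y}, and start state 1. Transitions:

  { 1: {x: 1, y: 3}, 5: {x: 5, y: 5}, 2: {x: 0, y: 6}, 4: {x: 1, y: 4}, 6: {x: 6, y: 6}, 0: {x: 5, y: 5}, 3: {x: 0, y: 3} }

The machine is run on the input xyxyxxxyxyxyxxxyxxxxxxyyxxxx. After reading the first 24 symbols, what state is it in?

Trace: 1 -x-> 1 -y-> 3 -x-> 0 -y-> 5 -x-> 5 -x-> 5 -x-> 5 -y-> 5 -x-> 5 -y-> 5 -x-> 5 -y-> 5 -x-> 5 -x-> 5 -x-> 5 -y-> 5 -x-> 5 -x-> 5 -x-> 5 -x-> 5 -x-> 5 -x-> 5 -y-> 5 -y-> 5
After 24 symbols: 5.

5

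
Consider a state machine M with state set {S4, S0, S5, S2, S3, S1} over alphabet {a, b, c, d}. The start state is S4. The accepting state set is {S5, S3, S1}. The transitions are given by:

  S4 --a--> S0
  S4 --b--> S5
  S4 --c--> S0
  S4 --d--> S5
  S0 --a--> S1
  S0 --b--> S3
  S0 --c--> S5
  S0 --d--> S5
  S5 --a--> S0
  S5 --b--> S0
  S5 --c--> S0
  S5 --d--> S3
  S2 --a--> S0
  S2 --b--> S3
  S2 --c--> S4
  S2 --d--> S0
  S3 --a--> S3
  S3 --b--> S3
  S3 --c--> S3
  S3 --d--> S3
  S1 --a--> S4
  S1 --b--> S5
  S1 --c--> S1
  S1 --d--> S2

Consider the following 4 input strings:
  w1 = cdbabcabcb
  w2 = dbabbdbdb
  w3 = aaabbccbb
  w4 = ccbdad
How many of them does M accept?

3

w1:
  start at S4
  read 'c': S4 → S0
  read 'd': S0 → S5
  read 'b': S5 → S0
  read 'a': S0 → S1
  read 'b': S1 → S5
  read 'c': S5 → S0
  read 'a': S0 → S1
  read 'b': S1 → S5
  read 'c': S5 → S0
  read 'b': S0 → S3
  end S3, accepted
w2:
  start at S4
  read 'd': S4 → S5
  read 'b': S5 → S0
  read 'a': S0 → S1
  read 'b': S1 → S5
  read 'b': S5 → S0
  read 'd': S0 → S5
  read 'b': S5 → S0
  read 'd': S0 → S5
  read 'b': S5 → S0
  end S0, rejected
w3:
  start at S4
  read 'a': S4 → S0
  read 'a': S0 → S1
  read 'a': S1 → S4
  read 'b': S4 → S5
  read 'b': S5 → S0
  read 'c': S0 → S5
  read 'c': S5 → S0
  read 'b': S0 → S3
  read 'b': S3 → S3
  end S3, accepted
w4:
  start at S4
  read 'c': S4 → S0
  read 'c': S0 → S5
  read 'b': S5 → S0
  read 'd': S0 → S5
  read 'a': S5 → S0
  read 'd': S0 → S5
  end S5, accepted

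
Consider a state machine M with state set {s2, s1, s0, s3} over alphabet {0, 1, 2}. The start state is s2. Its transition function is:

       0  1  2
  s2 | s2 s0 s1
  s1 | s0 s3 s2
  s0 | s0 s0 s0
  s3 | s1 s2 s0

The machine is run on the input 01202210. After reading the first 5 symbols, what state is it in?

s0

start at s2
read '0': s2 → s2
read '1': s2 → s0
read '2': s0 → s0
read '0': s0 → s0
read '2': s0 → s0
After 5 symbols: s0.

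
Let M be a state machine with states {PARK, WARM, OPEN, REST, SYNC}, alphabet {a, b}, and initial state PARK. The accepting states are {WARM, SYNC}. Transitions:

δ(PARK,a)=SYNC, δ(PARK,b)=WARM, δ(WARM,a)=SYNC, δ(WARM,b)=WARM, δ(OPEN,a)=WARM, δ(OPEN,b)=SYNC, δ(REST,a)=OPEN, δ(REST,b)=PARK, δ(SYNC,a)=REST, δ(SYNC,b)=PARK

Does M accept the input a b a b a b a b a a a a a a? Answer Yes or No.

start at PARK
read 'a': PARK → SYNC
read 'b': SYNC → PARK
read 'a': PARK → SYNC
read 'b': SYNC → PARK
read 'a': PARK → SYNC
read 'b': SYNC → PARK
read 'a': PARK → SYNC
read 'b': SYNC → PARK
read 'a': PARK → SYNC
read 'a': SYNC → REST
read 'a': REST → OPEN
read 'a': OPEN → WARM
read 'a': WARM → SYNC
read 'a': SYNC → REST
End state REST is not accepting.

No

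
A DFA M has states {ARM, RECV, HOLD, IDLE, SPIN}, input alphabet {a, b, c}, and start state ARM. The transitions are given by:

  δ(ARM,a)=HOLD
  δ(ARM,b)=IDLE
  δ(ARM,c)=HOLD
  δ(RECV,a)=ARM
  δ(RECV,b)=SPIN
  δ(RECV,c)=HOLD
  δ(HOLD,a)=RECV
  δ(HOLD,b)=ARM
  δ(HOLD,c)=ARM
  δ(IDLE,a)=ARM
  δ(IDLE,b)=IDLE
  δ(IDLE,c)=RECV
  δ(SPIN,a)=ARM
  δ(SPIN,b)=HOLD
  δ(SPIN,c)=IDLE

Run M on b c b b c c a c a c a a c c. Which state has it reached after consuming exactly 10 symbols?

HOLD

Trace: ARM -b-> IDLE -c-> RECV -b-> SPIN -b-> HOLD -c-> ARM -c-> HOLD -a-> RECV -c-> HOLD -a-> RECV -c-> HOLD
After 10 symbols: HOLD.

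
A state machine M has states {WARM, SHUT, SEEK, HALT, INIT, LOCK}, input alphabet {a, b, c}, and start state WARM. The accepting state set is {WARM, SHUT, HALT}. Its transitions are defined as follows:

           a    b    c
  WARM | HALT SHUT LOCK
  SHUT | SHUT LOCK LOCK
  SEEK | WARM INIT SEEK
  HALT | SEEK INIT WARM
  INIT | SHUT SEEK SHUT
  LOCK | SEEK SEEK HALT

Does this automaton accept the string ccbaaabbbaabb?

No

WARM → LOCK → HALT → INIT → SHUT → SHUT → SHUT → LOCK → SEEK → INIT → SHUT → SHUT → LOCK → SEEK
End state SEEK is not accepting.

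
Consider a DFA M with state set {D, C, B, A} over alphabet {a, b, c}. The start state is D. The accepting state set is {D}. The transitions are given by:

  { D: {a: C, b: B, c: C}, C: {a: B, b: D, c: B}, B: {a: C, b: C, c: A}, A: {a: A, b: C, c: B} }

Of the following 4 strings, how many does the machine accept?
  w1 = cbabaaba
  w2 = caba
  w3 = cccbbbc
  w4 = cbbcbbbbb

1

w1: D → C → D → C → D → C → B → C → B  → end B, rejected
w2: D → C → B → C → B  → end B, rejected
w3: D → C → B → A → C → D → B → A  → end A, rejected
w4: D → C → D → B → A → C → D → B → C → D  → end D, accepted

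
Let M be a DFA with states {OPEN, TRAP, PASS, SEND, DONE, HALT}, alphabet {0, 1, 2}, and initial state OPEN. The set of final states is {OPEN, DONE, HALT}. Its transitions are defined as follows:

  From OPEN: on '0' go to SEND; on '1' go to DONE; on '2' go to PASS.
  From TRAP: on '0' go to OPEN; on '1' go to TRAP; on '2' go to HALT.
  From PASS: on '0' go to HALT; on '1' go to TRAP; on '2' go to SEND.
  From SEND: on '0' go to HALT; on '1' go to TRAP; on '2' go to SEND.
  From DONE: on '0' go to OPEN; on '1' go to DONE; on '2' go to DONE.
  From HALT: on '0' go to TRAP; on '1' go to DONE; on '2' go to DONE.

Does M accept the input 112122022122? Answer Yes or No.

Yes

start at OPEN
read '1': OPEN → DONE
read '1': DONE → DONE
read '2': DONE → DONE
read '1': DONE → DONE
read '2': DONE → DONE
read '2': DONE → DONE
read '0': DONE → OPEN
read '2': OPEN → PASS
read '2': PASS → SEND
read '1': SEND → TRAP
read '2': TRAP → HALT
read '2': HALT → DONE
End state DONE is accepting.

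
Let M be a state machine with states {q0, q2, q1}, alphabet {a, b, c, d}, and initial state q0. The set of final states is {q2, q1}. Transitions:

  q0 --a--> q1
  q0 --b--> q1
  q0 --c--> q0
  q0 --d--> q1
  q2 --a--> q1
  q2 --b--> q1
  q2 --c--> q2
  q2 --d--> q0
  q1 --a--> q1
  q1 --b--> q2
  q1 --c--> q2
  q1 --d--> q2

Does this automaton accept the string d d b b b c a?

start at q0
read 'd': q0 → q1
read 'd': q1 → q2
read 'b': q2 → q1
read 'b': q1 → q2
read 'b': q2 → q1
read 'c': q1 → q2
read 'a': q2 → q1
End state q1 is accepting.

Yes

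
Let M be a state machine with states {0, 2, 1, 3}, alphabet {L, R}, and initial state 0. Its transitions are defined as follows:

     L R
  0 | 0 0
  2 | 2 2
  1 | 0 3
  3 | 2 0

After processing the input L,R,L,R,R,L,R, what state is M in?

0

start at 0
read 'L': 0 → 0
read 'R': 0 → 0
read 'L': 0 → 0
read 'R': 0 → 0
read 'R': 0 → 0
read 'L': 0 → 0
read 'R': 0 → 0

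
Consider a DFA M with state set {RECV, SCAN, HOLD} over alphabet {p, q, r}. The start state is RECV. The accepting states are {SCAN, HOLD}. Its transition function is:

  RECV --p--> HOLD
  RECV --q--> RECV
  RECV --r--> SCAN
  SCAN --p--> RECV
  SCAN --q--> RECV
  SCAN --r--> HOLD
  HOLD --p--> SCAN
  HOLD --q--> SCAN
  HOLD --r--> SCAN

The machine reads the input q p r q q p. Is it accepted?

RECV → RECV → HOLD → SCAN → RECV → RECV → HOLD
End state HOLD is accepting.

Yes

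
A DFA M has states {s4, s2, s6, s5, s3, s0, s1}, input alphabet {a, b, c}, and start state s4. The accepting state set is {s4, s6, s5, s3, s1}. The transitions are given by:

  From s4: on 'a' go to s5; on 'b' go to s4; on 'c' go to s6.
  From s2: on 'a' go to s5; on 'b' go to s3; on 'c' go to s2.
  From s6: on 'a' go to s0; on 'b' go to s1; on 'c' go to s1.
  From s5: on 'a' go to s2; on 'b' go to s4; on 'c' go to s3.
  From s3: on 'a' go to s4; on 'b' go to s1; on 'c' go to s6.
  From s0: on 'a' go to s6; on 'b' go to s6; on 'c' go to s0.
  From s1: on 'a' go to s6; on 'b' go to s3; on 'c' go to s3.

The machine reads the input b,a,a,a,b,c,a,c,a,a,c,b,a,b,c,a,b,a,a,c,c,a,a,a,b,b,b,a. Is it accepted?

start at s4
read 'b': s4 → s4
read 'a': s4 → s5
read 'a': s5 → s2
read 'a': s2 → s5
read 'b': s5 → s4
read 'c': s4 → s6
read 'a': s6 → s0
read 'c': s0 → s0
read 'a': s0 → s6
read 'a': s6 → s0
read 'c': s0 → s0
read 'b': s0 → s6
read 'a': s6 → s0
read 'b': s0 → s6
read 'c': s6 → s1
read 'a': s1 → s6
read 'b': s6 → s1
read 'a': s1 → s6
read 'a': s6 → s0
read 'c': s0 → s0
read 'c': s0 → s0
read 'a': s0 → s6
read 'a': s6 → s0
read 'a': s0 → s6
read 'b': s6 → s1
read 'b': s1 → s3
read 'b': s3 → s1
read 'a': s1 → s6
End state s6 is accepting.

Yes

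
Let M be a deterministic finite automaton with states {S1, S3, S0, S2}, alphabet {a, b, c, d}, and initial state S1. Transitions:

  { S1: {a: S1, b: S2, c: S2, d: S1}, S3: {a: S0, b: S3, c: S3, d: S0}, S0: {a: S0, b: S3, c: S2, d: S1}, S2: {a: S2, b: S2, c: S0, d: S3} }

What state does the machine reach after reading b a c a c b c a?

S1 → S2 → S2 → S0 → S0 → S2 → S2 → S0 → S0

S0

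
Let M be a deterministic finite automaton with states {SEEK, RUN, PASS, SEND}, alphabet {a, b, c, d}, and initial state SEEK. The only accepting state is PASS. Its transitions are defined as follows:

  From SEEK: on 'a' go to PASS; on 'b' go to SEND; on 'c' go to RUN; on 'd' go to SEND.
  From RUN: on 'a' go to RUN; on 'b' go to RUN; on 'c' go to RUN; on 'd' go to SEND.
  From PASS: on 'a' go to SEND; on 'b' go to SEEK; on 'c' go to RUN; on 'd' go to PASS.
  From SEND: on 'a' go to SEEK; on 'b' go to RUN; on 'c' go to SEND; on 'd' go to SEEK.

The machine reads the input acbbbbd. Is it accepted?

start at SEEK
read 'a': SEEK → PASS
read 'c': PASS → RUN
read 'b': RUN → RUN
read 'b': RUN → RUN
read 'b': RUN → RUN
read 'b': RUN → RUN
read 'd': RUN → SEND
End state SEND is not accepting.

No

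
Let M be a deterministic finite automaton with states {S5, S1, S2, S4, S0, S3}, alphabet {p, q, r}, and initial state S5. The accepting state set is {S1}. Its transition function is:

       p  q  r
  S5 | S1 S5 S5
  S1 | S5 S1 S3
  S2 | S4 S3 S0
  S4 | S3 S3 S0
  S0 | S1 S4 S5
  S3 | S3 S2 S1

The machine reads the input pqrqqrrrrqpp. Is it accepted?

No

start at S5
read 'p': S5 → S1
read 'q': S1 → S1
read 'r': S1 → S3
read 'q': S3 → S2
read 'q': S2 → S3
read 'r': S3 → S1
read 'r': S1 → S3
read 'r': S3 → S1
read 'r': S1 → S3
read 'q': S3 → S2
read 'p': S2 → S4
read 'p': S4 → S3
End state S3 is not accepting.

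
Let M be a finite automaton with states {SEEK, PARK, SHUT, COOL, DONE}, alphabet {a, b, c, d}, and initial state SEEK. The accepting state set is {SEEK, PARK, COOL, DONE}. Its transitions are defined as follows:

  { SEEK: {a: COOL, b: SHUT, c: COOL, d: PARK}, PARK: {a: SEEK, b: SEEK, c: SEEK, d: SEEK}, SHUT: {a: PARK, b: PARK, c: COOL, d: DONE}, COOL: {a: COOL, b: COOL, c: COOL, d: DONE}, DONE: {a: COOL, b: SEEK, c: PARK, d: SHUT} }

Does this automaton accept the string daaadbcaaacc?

Yes

start at SEEK
read 'd': SEEK → PARK
read 'a': PARK → SEEK
read 'a': SEEK → COOL
read 'a': COOL → COOL
read 'd': COOL → DONE
read 'b': DONE → SEEK
read 'c': SEEK → COOL
read 'a': COOL → COOL
read 'a': COOL → COOL
read 'a': COOL → COOL
read 'c': COOL → COOL
read 'c': COOL → COOL
End state COOL is accepting.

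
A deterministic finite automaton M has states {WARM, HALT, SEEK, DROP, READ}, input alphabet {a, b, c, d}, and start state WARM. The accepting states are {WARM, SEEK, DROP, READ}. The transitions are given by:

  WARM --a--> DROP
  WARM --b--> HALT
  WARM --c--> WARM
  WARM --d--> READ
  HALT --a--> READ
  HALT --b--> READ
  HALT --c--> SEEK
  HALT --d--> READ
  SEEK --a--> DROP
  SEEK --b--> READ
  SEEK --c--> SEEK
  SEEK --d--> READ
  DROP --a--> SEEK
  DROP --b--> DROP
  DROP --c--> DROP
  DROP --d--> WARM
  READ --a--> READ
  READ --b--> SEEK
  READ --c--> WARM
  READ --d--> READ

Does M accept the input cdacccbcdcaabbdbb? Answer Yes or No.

Trace: WARM -c-> WARM -d-> READ -a-> READ -c-> WARM -c-> WARM -c-> WARM -b-> HALT -c-> SEEK -d-> READ -c-> WARM -a-> DROP -a-> SEEK -b-> READ -b-> SEEK -d-> READ -b-> SEEK -b-> READ
End state READ is accepting.

Yes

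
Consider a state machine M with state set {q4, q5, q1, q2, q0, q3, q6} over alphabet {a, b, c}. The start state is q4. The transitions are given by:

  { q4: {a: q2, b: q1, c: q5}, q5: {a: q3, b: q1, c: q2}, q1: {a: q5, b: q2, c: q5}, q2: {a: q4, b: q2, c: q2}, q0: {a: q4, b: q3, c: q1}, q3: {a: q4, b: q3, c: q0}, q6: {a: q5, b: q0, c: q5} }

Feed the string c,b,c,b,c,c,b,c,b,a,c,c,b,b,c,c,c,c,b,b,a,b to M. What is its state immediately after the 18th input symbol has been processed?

q2

start at q4
read 'c': q4 → q5
read 'b': q5 → q1
read 'c': q1 → q5
read 'b': q5 → q1
read 'c': q1 → q5
read 'c': q5 → q2
read 'b': q2 → q2
read 'c': q2 → q2
read 'b': q2 → q2
read 'a': q2 → q4
read 'c': q4 → q5
read 'c': q5 → q2
read 'b': q2 → q2
read 'b': q2 → q2
read 'c': q2 → q2
read 'c': q2 → q2
read 'c': q2 → q2
read 'c': q2 → q2
After 18 symbols: q2.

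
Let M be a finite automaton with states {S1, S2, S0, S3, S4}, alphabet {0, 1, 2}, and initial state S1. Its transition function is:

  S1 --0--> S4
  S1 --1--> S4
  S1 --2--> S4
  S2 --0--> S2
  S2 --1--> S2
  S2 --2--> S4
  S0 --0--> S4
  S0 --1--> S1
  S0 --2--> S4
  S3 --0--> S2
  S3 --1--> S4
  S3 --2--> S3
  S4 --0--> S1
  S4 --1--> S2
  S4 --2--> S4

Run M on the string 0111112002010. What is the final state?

S1

Trace: S1 -0-> S4 -1-> S2 -1-> S2 -1-> S2 -1-> S2 -1-> S2 -2-> S4 -0-> S1 -0-> S4 -2-> S4 -0-> S1 -1-> S4 -0-> S1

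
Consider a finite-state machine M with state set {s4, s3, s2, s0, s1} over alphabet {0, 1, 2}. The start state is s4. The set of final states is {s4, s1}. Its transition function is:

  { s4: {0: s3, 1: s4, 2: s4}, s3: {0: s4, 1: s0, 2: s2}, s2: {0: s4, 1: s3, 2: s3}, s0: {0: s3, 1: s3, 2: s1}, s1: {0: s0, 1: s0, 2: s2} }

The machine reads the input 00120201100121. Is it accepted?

s4 → s3 → s4 → s4 → s4 → s3 → s2 → s4 → s4 → s4 → s3 → s4 → s4 → s4 → s4
End state s4 is accepting.

Yes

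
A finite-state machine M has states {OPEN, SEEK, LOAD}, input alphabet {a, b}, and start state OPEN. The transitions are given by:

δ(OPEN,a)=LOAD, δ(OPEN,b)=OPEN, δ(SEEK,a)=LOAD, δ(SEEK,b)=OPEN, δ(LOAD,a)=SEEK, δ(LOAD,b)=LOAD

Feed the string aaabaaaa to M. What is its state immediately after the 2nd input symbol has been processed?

SEEK

start at OPEN
read 'a': OPEN → LOAD
read 'a': LOAD → SEEK
After 2 symbols: SEEK.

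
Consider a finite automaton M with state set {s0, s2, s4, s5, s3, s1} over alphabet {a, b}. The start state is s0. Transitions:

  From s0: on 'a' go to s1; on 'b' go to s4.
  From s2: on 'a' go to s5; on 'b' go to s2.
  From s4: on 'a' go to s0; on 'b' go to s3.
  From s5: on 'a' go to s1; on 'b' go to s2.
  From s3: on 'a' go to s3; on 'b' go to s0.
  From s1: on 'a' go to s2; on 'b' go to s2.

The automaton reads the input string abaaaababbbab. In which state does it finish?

s2

s0 → s1 → s2 → s5 → s1 → s2 → s5 → s2 → s5 → s2 → s2 → s2 → s5 → s2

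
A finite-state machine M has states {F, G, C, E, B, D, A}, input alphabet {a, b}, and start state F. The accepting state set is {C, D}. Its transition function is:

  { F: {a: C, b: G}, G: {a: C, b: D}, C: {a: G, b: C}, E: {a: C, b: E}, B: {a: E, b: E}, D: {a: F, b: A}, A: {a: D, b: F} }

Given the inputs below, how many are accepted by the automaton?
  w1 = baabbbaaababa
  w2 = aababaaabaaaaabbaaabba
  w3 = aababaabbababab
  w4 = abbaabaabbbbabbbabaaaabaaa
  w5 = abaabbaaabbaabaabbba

w1: Trace: F -b-> G -a-> C -a-> G -b-> D -b-> A -b-> F -a-> C -a-> G -a-> C -b-> C -a-> G -b-> D -a-> F  → end F, rejected
w2: Trace: F -a-> C -a-> G -b-> D -a-> F -b-> G -a-> C -a-> G -a-> C -b-> C -a-> G -a-> C -a-> G -a-> C -a-> G -b-> D -b-> A -a-> D -a-> F -a-> C -b-> C -b-> C -a-> G  → end G, rejected
w3: Trace: F -a-> C -a-> G -b-> D -a-> F -b-> G -a-> C -a-> G -b-> D -b-> A -a-> D -b-> A -a-> D -b-> A -a-> D -b-> A  → end A, rejected
w4: Trace: F -a-> C -b-> C -b-> C -a-> G -a-> C -b-> C -a-> G -a-> C -b-> C -b-> C -b-> C -b-> C -a-> G -b-> D -b-> A -b-> F -a-> C -b-> C -a-> G -a-> C -a-> G -a-> C -b-> C -a-> G -a-> C -a-> G  → end G, rejected
w5: Trace: F -a-> C -b-> C -a-> G -a-> C -b-> C -b-> C -a-> G -a-> C -a-> G -b-> D -b-> A -a-> D -a-> F -b-> G -a-> C -a-> G -b-> D -b-> A -b-> F -a-> C  → end C, accepted

1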